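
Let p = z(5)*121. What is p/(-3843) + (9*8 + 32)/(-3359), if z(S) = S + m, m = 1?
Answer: -946102/4302879 ≈ -0.21988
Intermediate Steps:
z(S) = 1 + S (z(S) = S + 1 = 1 + S)
p = 726 (p = (1 + 5)*121 = 6*121 = 726)
p/(-3843) + (9*8 + 32)/(-3359) = 726/(-3843) + (9*8 + 32)/(-3359) = 726*(-1/3843) + (72 + 32)*(-1/3359) = -242/1281 + 104*(-1/3359) = -242/1281 - 104/3359 = -946102/4302879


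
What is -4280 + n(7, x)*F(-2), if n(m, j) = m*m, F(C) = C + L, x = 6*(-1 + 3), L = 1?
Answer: -4329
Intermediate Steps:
x = 12 (x = 6*2 = 12)
F(C) = 1 + C (F(C) = C + 1 = 1 + C)
n(m, j) = m²
-4280 + n(7, x)*F(-2) = -4280 + 7²*(1 - 2) = -4280 + 49*(-1) = -4280 - 49 = -4329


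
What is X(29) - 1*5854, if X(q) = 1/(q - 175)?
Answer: -854685/146 ≈ -5854.0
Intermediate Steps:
X(q) = 1/(-175 + q)
X(29) - 1*5854 = 1/(-175 + 29) - 1*5854 = 1/(-146) - 5854 = -1/146 - 5854 = -854685/146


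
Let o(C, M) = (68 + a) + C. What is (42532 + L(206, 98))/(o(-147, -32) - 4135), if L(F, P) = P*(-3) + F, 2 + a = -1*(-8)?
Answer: -10611/1052 ≈ -10.087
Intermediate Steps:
a = 6 (a = -2 - 1*(-8) = -2 + 8 = 6)
o(C, M) = 74 + C (o(C, M) = (68 + 6) + C = 74 + C)
L(F, P) = F - 3*P (L(F, P) = -3*P + F = F - 3*P)
(42532 + L(206, 98))/(o(-147, -32) - 4135) = (42532 + (206 - 3*98))/((74 - 147) - 4135) = (42532 + (206 - 294))/(-73 - 4135) = (42532 - 88)/(-4208) = 42444*(-1/4208) = -10611/1052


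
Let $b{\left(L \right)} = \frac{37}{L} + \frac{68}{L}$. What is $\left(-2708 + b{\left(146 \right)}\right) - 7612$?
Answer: $- \frac{1506615}{146} \approx -10319.0$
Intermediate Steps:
$b{\left(L \right)} = \frac{105}{L}$
$\left(-2708 + b{\left(146 \right)}\right) - 7612 = \left(-2708 + \frac{105}{146}\right) - 7612 = - \frac{395263}{146} - 7612 = - \frac{1506615}{146}$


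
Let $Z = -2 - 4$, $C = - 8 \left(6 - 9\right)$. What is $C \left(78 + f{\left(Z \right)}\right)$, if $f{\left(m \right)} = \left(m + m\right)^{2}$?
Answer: $5328$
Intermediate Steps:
$C = 24$ ($C = \left(-8\right) \left(-3\right) = 24$)
$Z = -6$ ($Z = -2 - 4 = -6$)
$f{\left(m \right)} = 4 m^{2}$ ($f{\left(m \right)} = \left(2 m\right)^{2} = 4 m^{2}$)
$C \left(78 + f{\left(Z \right)}\right) = 24 \left(78 + 4 \left(-6\right)^{2}\right) = 24 \left(78 + 4 \cdot 36\right) = 24 \left(78 + 144\right) = 24 \cdot 222 = 5328$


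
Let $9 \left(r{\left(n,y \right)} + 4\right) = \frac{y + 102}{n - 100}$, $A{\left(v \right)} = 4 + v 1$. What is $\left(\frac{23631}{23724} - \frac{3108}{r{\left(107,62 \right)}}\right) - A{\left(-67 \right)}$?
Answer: $\frac{199119145}{86988} \approx 2289.0$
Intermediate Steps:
$A{\left(v \right)} = 4 + v$
$r{\left(n,y \right)} = -4 + \frac{102 + y}{9 \left(-100 + n\right)}$ ($r{\left(n,y \right)} = -4 + \frac{\left(y + 102\right) \frac{1}{n - 100}}{9} = -4 + \frac{\left(102 + y\right) \frac{1}{-100 + n}}{9} = -4 + \frac{\frac{1}{-100 + n} \left(102 + y\right)}{9} = -4 + \frac{102 + y}{9 \left(-100 + n\right)}$)
$\left(\frac{23631}{23724} - \frac{3108}{r{\left(107,62 \right)}}\right) - A{\left(-67 \right)} = \left(\frac{23631}{23724} - \frac{3108}{\frac{1}{9} \frac{1}{-100 + 107} \left(3702 + 62 - 3852\right)}\right) - \left(4 - 67\right) = \left(23631 \cdot \frac{1}{23724} - \frac{3108}{\frac{1}{9} \cdot \frac{1}{7} \left(3702 + 62 - 3852\right)}\right) - -63 = \left(\frac{7877}{7908} - \frac{3108}{\frac{1}{9} \cdot \frac{1}{7} \left(-88\right)}\right) + 63 = \left(\frac{7877}{7908} - \frac{3108}{- \frac{88}{63}}\right) + 63 = \left(\frac{7877}{7908} - - \frac{48951}{22}\right) + 63 = \left(\frac{7877}{7908} + \frac{48951}{22}\right) + 63 = \frac{193638901}{86988} + 63 = \frac{199119145}{86988}$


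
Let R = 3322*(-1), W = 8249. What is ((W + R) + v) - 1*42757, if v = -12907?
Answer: -50737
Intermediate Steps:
R = -3322
((W + R) + v) - 1*42757 = ((8249 - 3322) - 12907) - 1*42757 = (4927 - 12907) - 42757 = -7980 - 42757 = -50737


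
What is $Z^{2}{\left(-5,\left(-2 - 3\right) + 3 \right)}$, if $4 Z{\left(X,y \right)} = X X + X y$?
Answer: $\frac{1225}{16} \approx 76.563$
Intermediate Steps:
$Z{\left(X,y \right)} = \frac{X^{2}}{4} + \frac{X y}{4}$ ($Z{\left(X,y \right)} = \frac{X X + X y}{4} = \frac{X^{2} + X y}{4} = \frac{X^{2}}{4} + \frac{X y}{4}$)
$Z^{2}{\left(-5,\left(-2 - 3\right) + 3 \right)} = \left(\frac{1}{4} \left(-5\right) \left(-5 + \left(\left(-2 - 3\right) + 3\right)\right)\right)^{2} = \left(\frac{1}{4} \left(-5\right) \left(-5 + \left(-5 + 3\right)\right)\right)^{2} = \left(\frac{1}{4} \left(-5\right) \left(-5 - 2\right)\right)^{2} = \left(\frac{1}{4} \left(-5\right) \left(-7\right)\right)^{2} = \left(\frac{35}{4}\right)^{2} = \frac{1225}{16}$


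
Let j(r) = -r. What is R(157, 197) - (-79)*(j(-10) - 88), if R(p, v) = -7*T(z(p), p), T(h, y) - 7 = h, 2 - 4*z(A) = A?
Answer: -23759/4 ≈ -5939.8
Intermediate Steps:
z(A) = 1/2 - A/4
T(h, y) = 7 + h
R(p, v) = -105/2 + 7*p/4 (R(p, v) = -7*(7 + (1/2 - p/4)) = -7*(15/2 - p/4) = -105/2 + 7*p/4)
R(157, 197) - (-79)*(j(-10) - 88) = (-105/2 + (7/4)*157) - (-79)*(-1*(-10) - 88) = (-105/2 + 1099/4) - (-79)*(10 - 88) = 889/4 - (-79)*(-78) = 889/4 - 1*6162 = 889/4 - 6162 = -23759/4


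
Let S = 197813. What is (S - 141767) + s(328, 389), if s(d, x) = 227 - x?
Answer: 55884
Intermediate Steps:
(S - 141767) + s(328, 389) = (197813 - 141767) + (227 - 1*389) = 56046 + (227 - 389) = 56046 - 162 = 55884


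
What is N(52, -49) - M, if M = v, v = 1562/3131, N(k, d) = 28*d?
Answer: -4297294/3131 ≈ -1372.5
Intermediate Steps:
v = 1562/3131 (v = 1562*(1/3131) = 1562/3131 ≈ 0.49888)
M = 1562/3131 ≈ 0.49888
N(52, -49) - M = 28*(-49) - 1*1562/3131 = -1372 - 1562/3131 = -4297294/3131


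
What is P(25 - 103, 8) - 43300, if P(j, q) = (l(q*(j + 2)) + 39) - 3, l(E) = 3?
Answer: -43261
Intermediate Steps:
P(j, q) = 39 (P(j, q) = (3 + 39) - 3 = 42 - 3 = 39)
P(25 - 103, 8) - 43300 = 39 - 43300 = -43261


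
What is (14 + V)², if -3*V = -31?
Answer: 5329/9 ≈ 592.11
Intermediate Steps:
V = 31/3 (V = -⅓*(-31) = 31/3 ≈ 10.333)
(14 + V)² = (14 + 31/3)² = (73/3)² = 5329/9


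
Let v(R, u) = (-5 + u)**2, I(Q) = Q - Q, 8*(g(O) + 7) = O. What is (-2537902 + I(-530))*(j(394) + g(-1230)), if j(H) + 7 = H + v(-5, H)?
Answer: -769224137739/2 ≈ -3.8461e+11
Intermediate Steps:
g(O) = -7 + O/8
I(Q) = 0
j(H) = -7 + H + (-5 + H)**2 (j(H) = -7 + (H + (-5 + H)**2) = -7 + H + (-5 + H)**2)
(-2537902 + I(-530))*(j(394) + g(-1230)) = (-2537902 + 0)*((-7 + 394 + (-5 + 394)**2) + (-7 + (1/8)*(-1230))) = -2537902*((-7 + 394 + 389**2) + (-7 - 615/4)) = -2537902*((-7 + 394 + 151321) - 643/4) = -2537902*(151708 - 643/4) = -2537902*606189/4 = -769224137739/2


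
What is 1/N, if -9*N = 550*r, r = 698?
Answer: -9/383900 ≈ -2.3444e-5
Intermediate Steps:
N = -383900/9 (N = -550*698/9 = -1/9*383900 = -383900/9 ≈ -42656.)
1/N = 1/(-383900/9) = -9/383900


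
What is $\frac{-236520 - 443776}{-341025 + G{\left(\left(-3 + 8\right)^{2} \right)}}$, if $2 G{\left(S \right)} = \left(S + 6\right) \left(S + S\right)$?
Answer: $\frac{340148}{170125} \approx 1.9994$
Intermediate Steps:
$G{\left(S \right)} = S \left(6 + S\right)$ ($G{\left(S \right)} = \frac{\left(S + 6\right) \left(S + S\right)}{2} = \frac{\left(6 + S\right) 2 S}{2} = \frac{2 S \left(6 + S\right)}{2} = S \left(6 + S\right)$)
$\frac{-236520 - 443776}{-341025 + G{\left(\left(-3 + 8\right)^{2} \right)}} = \frac{-236520 - 443776}{-341025 + \left(-3 + 8\right)^{2} \left(6 + \left(-3 + 8\right)^{2}\right)} = - \frac{680296}{-341025 + 5^{2} \left(6 + 5^{2}\right)} = - \frac{680296}{-341025 + 25 \left(6 + 25\right)} = - \frac{680296}{-341025 + 25 \cdot 31} = - \frac{680296}{-341025 + 775} = - \frac{680296}{-340250} = \left(-680296\right) \left(- \frac{1}{340250}\right) = \frac{340148}{170125}$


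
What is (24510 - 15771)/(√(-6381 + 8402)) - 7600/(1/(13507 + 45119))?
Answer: -445557600 + 8739*√2021/2021 ≈ -4.4556e+8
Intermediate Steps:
(24510 - 15771)/(√(-6381 + 8402)) - 7600/(1/(13507 + 45119)) = 8739/(√2021) - 7600/(1/58626) = 8739*(√2021/2021) - 7600/1/58626 = 8739*√2021/2021 - 7600*58626 = 8739*√2021/2021 - 445557600 = -445557600 + 8739*√2021/2021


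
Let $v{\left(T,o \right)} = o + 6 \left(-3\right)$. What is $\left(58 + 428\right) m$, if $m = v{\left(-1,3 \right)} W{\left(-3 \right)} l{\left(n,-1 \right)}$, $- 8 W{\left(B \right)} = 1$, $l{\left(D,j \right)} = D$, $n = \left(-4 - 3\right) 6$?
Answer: $- \frac{76545}{2} \approx -38273.0$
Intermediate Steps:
$n = -42$ ($n = \left(-7\right) 6 = -42$)
$v{\left(T,o \right)} = -18 + o$ ($v{\left(T,o \right)} = o - 18 = -18 + o$)
$W{\left(B \right)} = - \frac{1}{8}$ ($W{\left(B \right)} = \left(- \frac{1}{8}\right) 1 = - \frac{1}{8}$)
$m = - \frac{315}{4}$ ($m = \left(-18 + 3\right) \left(- \frac{1}{8}\right) \left(-42\right) = \left(-15\right) \left(- \frac{1}{8}\right) \left(-42\right) = \frac{15}{8} \left(-42\right) = - \frac{315}{4} \approx -78.75$)
$\left(58 + 428\right) m = \left(58 + 428\right) \left(- \frac{315}{4}\right) = 486 \left(- \frac{315}{4}\right) = - \frac{76545}{2}$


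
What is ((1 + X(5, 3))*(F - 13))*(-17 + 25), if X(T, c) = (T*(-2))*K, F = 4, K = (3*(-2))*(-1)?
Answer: 4248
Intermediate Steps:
K = 6 (K = -6*(-1) = 6)
X(T, c) = -12*T (X(T, c) = (T*(-2))*6 = -2*T*6 = -12*T)
((1 + X(5, 3))*(F - 13))*(-17 + 25) = ((1 - 12*5)*(4 - 13))*(-17 + 25) = ((1 - 60)*(-9))*8 = -59*(-9)*8 = 531*8 = 4248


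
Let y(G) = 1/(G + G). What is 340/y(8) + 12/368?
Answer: 500483/92 ≈ 5440.0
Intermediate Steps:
y(G) = 1/(2*G)
340/y(8) + 12/368 = 340/(((½)/8)) + 12/368 = 340/(((½)*(⅛))) + 12*(1/368) = 340/(1/16) + 3/92 = 340*16 + 3/92 = 5440 + 3/92 = 500483/92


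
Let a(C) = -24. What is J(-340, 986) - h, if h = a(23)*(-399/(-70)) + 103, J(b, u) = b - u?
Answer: -6461/5 ≈ -1292.2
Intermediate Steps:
h = -169/5 (h = -(-9576)/(-70) + 103 = -(-9576)*(-1)/70 + 103 = -24*57/10 + 103 = -684/5 + 103 = -169/5 ≈ -33.800)
J(-340, 986) - h = (-340 - 1*986) - 1*(-169/5) = (-340 - 986) + 169/5 = -1326 + 169/5 = -6461/5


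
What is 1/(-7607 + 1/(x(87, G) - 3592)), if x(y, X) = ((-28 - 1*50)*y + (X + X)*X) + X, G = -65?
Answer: -1993/15160752 ≈ -0.00013146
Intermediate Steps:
x(y, X) = X - 78*y + 2*X**2 (x(y, X) = ((-28 - 50)*y + (2*X)*X) + X = (-78*y + 2*X**2) + X = X - 78*y + 2*X**2)
1/(-7607 + 1/(x(87, G) - 3592)) = 1/(-7607 + 1/((-65 - 78*87 + 2*(-65)**2) - 3592)) = 1/(-7607 + 1/((-65 - 6786 + 2*4225) - 3592)) = 1/(-7607 + 1/((-65 - 6786 + 8450) - 3592)) = 1/(-7607 + 1/(1599 - 3592)) = 1/(-7607 + 1/(-1993)) = 1/(-7607 - 1/1993) = 1/(-15160752/1993) = -1993/15160752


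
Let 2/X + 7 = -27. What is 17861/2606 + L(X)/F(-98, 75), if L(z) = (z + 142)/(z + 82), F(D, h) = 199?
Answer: 4957482505/722401442 ≈ 6.8625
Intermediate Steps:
X = -1/17 (X = 2/(-7 - 27) = 2/(-34) = 2*(-1/34) = -1/17 ≈ -0.058824)
L(z) = (142 + z)/(82 + z)
17861/2606 + L(X)/F(-98, 75) = 17861/2606 + ((142 - 1/17)/(82 - 1/17))/199 = 17861*(1/2606) + ((2413/17)/(1393/17))*(1/199) = 17861/2606 + ((17/1393)*(2413/17))*(1/199) = 17861/2606 + (2413/1393)*(1/199) = 17861/2606 + 2413/277207 = 4957482505/722401442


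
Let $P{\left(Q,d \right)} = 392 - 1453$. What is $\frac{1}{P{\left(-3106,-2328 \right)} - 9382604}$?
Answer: $- \frac{1}{9383665} \approx -1.0657 \cdot 10^{-7}$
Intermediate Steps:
$P{\left(Q,d \right)} = -1061$ ($P{\left(Q,d \right)} = 392 - 1453 = -1061$)
$\frac{1}{P{\left(-3106,-2328 \right)} - 9382604} = \frac{1}{-1061 - 9382604} = \frac{1}{-9383665} = - \frac{1}{9383665}$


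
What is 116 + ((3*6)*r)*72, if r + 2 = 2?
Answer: 116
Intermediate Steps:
r = 0 (r = -2 + 2 = 0)
116 + ((3*6)*r)*72 = 116 + ((3*6)*0)*72 = 116 + (18*0)*72 = 116 + 0*72 = 116 + 0 = 116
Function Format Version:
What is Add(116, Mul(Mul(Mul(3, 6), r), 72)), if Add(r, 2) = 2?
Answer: 116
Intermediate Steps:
r = 0 (r = Add(-2, 2) = 0)
Add(116, Mul(Mul(Mul(3, 6), r), 72)) = Add(116, Mul(Mul(Mul(3, 6), 0), 72)) = Add(116, Mul(Mul(18, 0), 72)) = Add(116, Mul(0, 72)) = Add(116, 0) = 116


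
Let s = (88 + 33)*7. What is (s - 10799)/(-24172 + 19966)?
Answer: 4976/2103 ≈ 2.3661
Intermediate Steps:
s = 847 (s = 121*7 = 847)
(s - 10799)/(-24172 + 19966) = (847 - 10799)/(-24172 + 19966) = -9952/(-4206) = -9952*(-1/4206) = 4976/2103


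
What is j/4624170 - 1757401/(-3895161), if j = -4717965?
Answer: -683380819013/1200792442758 ≈ -0.56911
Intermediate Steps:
j/4624170 - 1757401/(-3895161) = -4717965/4624170 - 1757401/(-3895161) = -4717965*1/4624170 - 1757401*(-1/3895161) = -314531/308278 + 1757401/3895161 = -683380819013/1200792442758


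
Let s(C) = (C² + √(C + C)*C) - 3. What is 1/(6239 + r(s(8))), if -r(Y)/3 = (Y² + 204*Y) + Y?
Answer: -1/76903 ≈ -1.3003e-5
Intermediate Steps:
s(C) = -3 + C² + √2*C^(3/2) (s(C) = (C² + √(2*C)*C) - 3 = (C² + (√2*√C)*C) - 3 = (C² + √2*C^(3/2)) - 3 = -3 + C² + √2*C^(3/2))
r(Y) = -615*Y - 3*Y² (r(Y) = -3*((Y² + 204*Y) + Y) = -3*(Y² + 205*Y) = -615*Y - 3*Y²)
1/(6239 + r(s(8))) = 1/(6239 - 3*(-3 + 8² + √2*8^(3/2))*(205 + (-3 + 8² + √2*8^(3/2)))) = 1/(6239 - 3*(-3 + 64 + √2*(16*√2))*(205 + (-3 + 64 + √2*(16*√2)))) = 1/(6239 - 3*(-3 + 64 + 32)*(205 + (-3 + 64 + 32))) = 1/(6239 - 3*93*(205 + 93)) = 1/(6239 - 3*93*298) = 1/(6239 - 83142) = 1/(-76903) = -1/76903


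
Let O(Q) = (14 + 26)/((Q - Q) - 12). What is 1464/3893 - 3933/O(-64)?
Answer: 45948147/38930 ≈ 1180.3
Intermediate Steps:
O(Q) = -10/3 (O(Q) = 40/(0 - 12) = 40/(-12) = 40*(-1/12) = -10/3)
1464/3893 - 3933/O(-64) = 1464/3893 - 3933/(-10/3) = 1464*(1/3893) - 3933*(-3/10) = 1464/3893 + 11799/10 = 45948147/38930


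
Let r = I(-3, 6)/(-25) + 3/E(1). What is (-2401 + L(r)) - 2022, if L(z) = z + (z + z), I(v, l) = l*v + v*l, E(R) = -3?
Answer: -110542/25 ≈ -4421.7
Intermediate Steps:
I(v, l) = 2*l*v (I(v, l) = l*v + l*v = 2*l*v)
r = 11/25 (r = (2*6*(-3))/(-25) + 3/(-3) = -36*(-1/25) + 3*(-1/3) = 36/25 - 1 = 11/25 ≈ 0.44000)
L(z) = 3*z (L(z) = z + 2*z = 3*z)
(-2401 + L(r)) - 2022 = (-2401 + 3*(11/25)) - 2022 = (-2401 + 33/25) - 2022 = -59992/25 - 2022 = -110542/25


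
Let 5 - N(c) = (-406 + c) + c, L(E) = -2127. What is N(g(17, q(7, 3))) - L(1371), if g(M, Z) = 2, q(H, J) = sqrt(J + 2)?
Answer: 2534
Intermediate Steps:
q(H, J) = sqrt(2 + J)
N(c) = 411 - 2*c (N(c) = 5 - ((-406 + c) + c) = 5 - (-406 + 2*c) = 5 + (406 - 2*c) = 411 - 2*c)
N(g(17, q(7, 3))) - L(1371) = (411 - 2*2) - 1*(-2127) = (411 - 4) + 2127 = 407 + 2127 = 2534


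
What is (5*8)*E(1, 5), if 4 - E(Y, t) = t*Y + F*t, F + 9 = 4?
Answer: 960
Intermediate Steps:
F = -5 (F = -9 + 4 = -5)
E(Y, t) = 4 + 5*t - Y*t (E(Y, t) = 4 - (t*Y - 5*t) = 4 - (Y*t - 5*t) = 4 - (-5*t + Y*t) = 4 + (5*t - Y*t) = 4 + 5*t - Y*t)
(5*8)*E(1, 5) = (5*8)*(4 + 5*5 - 1*1*5) = 40*(4 + 25 - 5) = 40*24 = 960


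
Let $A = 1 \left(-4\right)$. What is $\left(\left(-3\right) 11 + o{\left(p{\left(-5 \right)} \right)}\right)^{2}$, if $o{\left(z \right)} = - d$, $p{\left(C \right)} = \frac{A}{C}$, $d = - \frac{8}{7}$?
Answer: $\frac{49729}{49} \approx 1014.9$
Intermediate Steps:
$A = -4$
$d = - \frac{8}{7} \approx -1.1429$
$p{\left(C \right)} = - \frac{4}{C}$
$o{\left(z \right)} = \frac{8}{7}$ ($o{\left(z \right)} = \left(-1\right) \left(- \frac{8}{7}\right) = \frac{8}{7}$)
$\left(\left(-3\right) 11 + o{\left(p{\left(-5 \right)} \right)}\right)^{2} = \left(\left(-3\right) 11 + \frac{8}{7}\right)^{2} = \left(-33 + \frac{8}{7}\right)^{2} = \left(- \frac{223}{7}\right)^{2} = \frac{49729}{49}$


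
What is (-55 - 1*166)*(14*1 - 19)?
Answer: 1105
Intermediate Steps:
(-55 - 1*166)*(14*1 - 19) = (-55 - 166)*(14 - 19) = -221*(-5) = 1105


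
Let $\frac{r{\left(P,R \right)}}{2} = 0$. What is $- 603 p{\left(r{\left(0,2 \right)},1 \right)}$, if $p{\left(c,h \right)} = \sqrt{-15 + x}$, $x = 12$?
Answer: $- 603 i \sqrt{3} \approx - 1044.4 i$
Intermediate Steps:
$r{\left(P,R \right)} = 0$ ($r{\left(P,R \right)} = 2 \cdot 0 = 0$)
$p{\left(c,h \right)} = i \sqrt{3}$ ($p{\left(c,h \right)} = \sqrt{-15 + 12} = \sqrt{-3} = i \sqrt{3}$)
$- 603 p{\left(r{\left(0,2 \right)},1 \right)} = - 603 i \sqrt{3}$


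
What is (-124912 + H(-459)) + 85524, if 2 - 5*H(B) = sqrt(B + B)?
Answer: -196938/5 - 3*I*sqrt(102)/5 ≈ -39388.0 - 6.0597*I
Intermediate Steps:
H(B) = 2/5 - sqrt(2)*sqrt(B)/5 (H(B) = 2/5 - sqrt(B + B)/5 = 2/5 - sqrt(2)*sqrt(B)/5)
(-124912 + H(-459)) + 85524 = (-124912 + (2/5 - sqrt(2)*sqrt(-459)/5)) + 85524 = (-124912 + (2/5 - sqrt(2)*3*I*sqrt(51)/5)) + 85524 = (-124912 + (2/5 - 3*I*sqrt(102)/5)) + 85524 = (-624558/5 - 3*I*sqrt(102)/5) + 85524 = -196938/5 - 3*I*sqrt(102)/5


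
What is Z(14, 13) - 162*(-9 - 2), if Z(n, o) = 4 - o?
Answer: 1773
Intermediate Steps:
Z(14, 13) - 162*(-9 - 2) = (4 - 1*13) - 162*(-9 - 2) = (4 - 13) - 162*(-11) = -9 - 54*(-33) = -9 + 1782 = 1773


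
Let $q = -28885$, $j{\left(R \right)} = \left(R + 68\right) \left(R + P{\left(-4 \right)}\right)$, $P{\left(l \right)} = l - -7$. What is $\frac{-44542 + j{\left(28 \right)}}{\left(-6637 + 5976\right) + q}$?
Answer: $\frac{20783}{14773} \approx 1.4068$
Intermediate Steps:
$P{\left(l \right)} = 7 + l$ ($P{\left(l \right)} = l + 7 = 7 + l$)
$j{\left(R \right)} = \left(3 + R\right) \left(68 + R\right)$ ($j{\left(R \right)} = \left(R + 68\right) \left(R + \left(7 - 4\right)\right) = \left(68 + R\right) \left(R + 3\right) = \left(68 + R\right) \left(3 + R\right) = \left(3 + R\right) \left(68 + R\right)$)
$\frac{-44542 + j{\left(28 \right)}}{\left(-6637 + 5976\right) + q} = \frac{-44542 + \left(204 + 28^{2} + 71 \cdot 28\right)}{\left(-6637 + 5976\right) - 28885} = \frac{-44542 + \left(204 + 784 + 1988\right)}{-661 - 28885} = \frac{-44542 + 2976}{-29546} = \left(-41566\right) \left(- \frac{1}{29546}\right) = \frac{20783}{14773}$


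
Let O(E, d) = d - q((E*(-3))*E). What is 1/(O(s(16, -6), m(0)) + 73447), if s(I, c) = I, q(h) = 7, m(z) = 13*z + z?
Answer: 1/73440 ≈ 1.3617e-5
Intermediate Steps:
m(z) = 14*z
O(E, d) = -7 + d (O(E, d) = d - 1*7 = d - 7 = -7 + d)
1/(O(s(16, -6), m(0)) + 73447) = 1/((-7 + 14*0) + 73447) = 1/((-7 + 0) + 73447) = 1/(-7 + 73447) = 1/73440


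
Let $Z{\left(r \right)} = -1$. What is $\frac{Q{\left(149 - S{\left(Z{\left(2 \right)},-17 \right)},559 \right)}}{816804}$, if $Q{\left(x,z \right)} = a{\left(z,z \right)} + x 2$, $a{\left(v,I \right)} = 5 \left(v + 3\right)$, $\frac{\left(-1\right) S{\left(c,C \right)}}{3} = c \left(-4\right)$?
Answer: $\frac{29}{7563} \approx 0.0038345$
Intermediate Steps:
$S{\left(c,C \right)} = 12 c$ ($S{\left(c,C \right)} = - 3 c \left(-4\right) = - 3 \left(- 4 c\right) = 12 c$)
$a{\left(v,I \right)} = 15 + 5 v$ ($a{\left(v,I \right)} = 5 \left(3 + v\right) = 15 + 5 v$)
$Q{\left(x,z \right)} = 15 + 2 x + 5 z$ ($Q{\left(x,z \right)} = \left(15 + 5 z\right) + x 2 = \left(15 + 5 z\right) + 2 x = 15 + 2 x + 5 z$)
$\frac{Q{\left(149 - S{\left(Z{\left(2 \right)},-17 \right)},559 \right)}}{816804} = \frac{15 + 2 \left(149 - 12 \left(-1\right)\right) + 5 \cdot 559}{816804} = \left(15 + 2 \left(149 - -12\right) + 2795\right) \frac{1}{816804} = \left(15 + 2 \left(149 + 12\right) + 2795\right) \frac{1}{816804} = \left(15 + 2 \cdot 161 + 2795\right) \frac{1}{816804} = \left(15 + 322 + 2795\right) \frac{1}{816804} = 3132 \cdot \frac{1}{816804} = \frac{29}{7563}$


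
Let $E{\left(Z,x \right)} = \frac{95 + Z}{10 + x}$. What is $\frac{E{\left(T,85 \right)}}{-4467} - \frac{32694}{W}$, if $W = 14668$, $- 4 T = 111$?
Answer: $- \frac{730272407}{327609780} \approx -2.2291$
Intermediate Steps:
$T = - \frac{111}{4}$ ($T = \left(- \frac{1}{4}\right) 111 = - \frac{111}{4} \approx -27.75$)
$E{\left(Z,x \right)} = \frac{95 + Z}{10 + x}$
$\frac{E{\left(T,85 \right)}}{-4467} - \frac{32694}{W} = \frac{\frac{1}{10 + 85} \left(95 - \frac{111}{4}\right)}{-4467} - \frac{32694}{14668} = \frac{1}{95} \cdot \frac{269}{4} \left(- \frac{1}{4467}\right) - \frac{16347}{7334} = \frac{269}{380} \left(- \frac{1}{4467}\right) - \frac{16347}{7334} = - \frac{269}{1697460} - \frac{16347}{7334} = - \frac{730272407}{327609780}$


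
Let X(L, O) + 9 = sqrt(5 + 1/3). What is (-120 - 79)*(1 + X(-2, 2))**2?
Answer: -41392/3 + 12736*sqrt(3)/3 ≈ -6444.2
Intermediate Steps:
X(L, O) = -9 + 4*sqrt(3)/3 (X(L, O) = -9 + sqrt(5 + 1/3) = -9 + sqrt(16/3) = -9 + 4*sqrt(3)/3)
(-120 - 79)*(1 + X(-2, 2))**2 = (-120 - 79)*(1 + (-9 + 4*sqrt(3)/3))**2 = -199*(-8 + 4*sqrt(3)/3)**2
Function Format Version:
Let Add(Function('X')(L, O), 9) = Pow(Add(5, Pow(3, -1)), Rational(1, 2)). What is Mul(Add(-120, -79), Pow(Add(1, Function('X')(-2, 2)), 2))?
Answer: Add(Rational(-41392, 3), Mul(Rational(12736, 3), Pow(3, Rational(1, 2)))) ≈ -6444.2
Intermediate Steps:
Function('X')(L, O) = Add(-9, Mul(Rational(4, 3), Pow(3, Rational(1, 2)))) (Function('X')(L, O) = Add(-9, Pow(Add(5, Pow(3, -1)), Rational(1, 2))) = Add(-9, Pow(Add(5, Rational(1, 3)), Rational(1, 2))) = Add(-9, Pow(Rational(16, 3), Rational(1, 2))) = Add(-9, Mul(Rational(4, 3), Pow(3, Rational(1, 2)))))
Mul(Add(-120, -79), Pow(Add(1, Function('X')(-2, 2)), 2)) = Mul(Add(-120, -79), Pow(Add(1, Add(-9, Mul(Rational(4, 3), Pow(3, Rational(1, 2))))), 2)) = Mul(-199, Pow(Add(-8, Mul(Rational(4, 3), Pow(3, Rational(1, 2)))), 2))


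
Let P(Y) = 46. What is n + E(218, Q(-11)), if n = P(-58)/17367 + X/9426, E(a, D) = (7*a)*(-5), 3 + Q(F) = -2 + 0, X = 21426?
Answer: -208111450087/27283557 ≈ -7627.7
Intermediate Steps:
Q(F) = -5 (Q(F) = -3 + (-2 + 0) = -3 - 2 = -5)
E(a, D) = -35*a
n = 62089823/27283557 (n = 46/17367 + 21426/9426 = 46*(1/17367) + 21426*(1/9426) = 46/17367 + 3571/1571 = 62089823/27283557 ≈ 2.2757)
n + E(218, Q(-11)) = 62089823/27283557 - 35*218 = 62089823/27283557 - 7630 = -208111450087/27283557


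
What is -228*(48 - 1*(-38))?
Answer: -19608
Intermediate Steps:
-228*(48 - 1*(-38)) = -228*(48 + 38) = -228*86 = -19608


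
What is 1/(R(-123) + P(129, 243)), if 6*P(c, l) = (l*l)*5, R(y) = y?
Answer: 2/98169 ≈ 2.0373e-5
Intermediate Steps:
P(c, l) = 5*l²/6 (P(c, l) = ((l*l)*5)/6 = (l²*5)/6 = (5*l²)/6 = 5*l²/6)
1/(R(-123) + P(129, 243)) = 1/(-123 + (⅚)*243²) = 1/(-123 + (⅚)*59049) = 1/(-123 + 98415/2) = 1/(98169/2) = 2/98169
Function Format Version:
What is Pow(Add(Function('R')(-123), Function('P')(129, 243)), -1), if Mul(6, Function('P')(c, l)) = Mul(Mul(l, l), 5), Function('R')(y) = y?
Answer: Rational(2, 98169) ≈ 2.0373e-5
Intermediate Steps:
Function('P')(c, l) = Mul(Rational(5, 6), Pow(l, 2)) (Function('P')(c, l) = Mul(Rational(1, 6), Mul(Mul(l, l), 5)) = Mul(Rational(1, 6), Mul(Pow(l, 2), 5)) = Mul(Rational(1, 6), Mul(5, Pow(l, 2))) = Mul(Rational(5, 6), Pow(l, 2)))
Pow(Add(Function('R')(-123), Function('P')(129, 243)), -1) = Pow(Add(-123, Mul(Rational(5, 6), Pow(243, 2))), -1) = Pow(Add(-123, Mul(Rational(5, 6), 59049)), -1) = Pow(Add(-123, Rational(98415, 2)), -1) = Pow(Rational(98169, 2), -1) = Rational(2, 98169)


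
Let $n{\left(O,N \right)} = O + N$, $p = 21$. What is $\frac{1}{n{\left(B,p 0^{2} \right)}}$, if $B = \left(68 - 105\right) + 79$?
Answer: $\frac{1}{42} \approx 0.02381$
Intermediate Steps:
$B = 42$ ($B = -37 + 79 = 42$)
$n{\left(O,N \right)} = N + O$
$\frac{1}{n{\left(B,p 0^{2} \right)}} = \frac{1}{21 \cdot 0^{2} + 42} = \frac{1}{21 \cdot 0 + 42} = \frac{1}{0 + 42} = \frac{1}{42}$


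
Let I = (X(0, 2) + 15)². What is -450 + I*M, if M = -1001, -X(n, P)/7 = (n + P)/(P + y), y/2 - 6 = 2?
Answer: -16436834/81 ≈ -2.0292e+5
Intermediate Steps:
y = 16 (y = 12 + 2*2 = 12 + 4 = 16)
X(n, P) = -7*(P + n)/(16 + P) (X(n, P) = -7*(n + P)/(P + 16) = -7*(P + n)/(16 + P))
I = 16384/81 (I = (7*(-1*2 - 1*0)/(16 + 2) + 15)² = (7*(-2 + 0)/18 + 15)² = (7*(1/18)*(-2) + 15)² = (-7/9 + 15)² = (128/9)² = 16384/81 ≈ 202.27)
-450 + I*M = -450 + (16384/81)*(-1001) = -450 - 16400384/81 = -16436834/81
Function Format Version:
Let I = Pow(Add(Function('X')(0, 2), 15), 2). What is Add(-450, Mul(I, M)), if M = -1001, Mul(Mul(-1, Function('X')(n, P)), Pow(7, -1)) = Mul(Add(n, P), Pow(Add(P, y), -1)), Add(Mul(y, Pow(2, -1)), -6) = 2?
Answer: Rational(-16436834, 81) ≈ -2.0292e+5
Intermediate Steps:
y = 16 (y = Add(12, Mul(2, 2)) = Add(12, 4) = 16)
Function('X')(n, P) = Mul(-7, Pow(Add(16, P), -1), Add(P, n)) (Function('X')(n, P) = Mul(-7, Mul(Add(n, P), Pow(Add(P, 16), -1))) = Mul(-7, Mul(Add(P, n), Pow(Add(16, P), -1))) = Mul(-7, Mul(Pow(Add(16, P), -1), Add(P, n))) = Mul(-7, Pow(Add(16, P), -1), Add(P, n)))
I = Rational(16384, 81) (I = Pow(Add(Mul(7, Pow(Add(16, 2), -1), Add(Mul(-1, 2), Mul(-1, 0))), 15), 2) = Pow(Add(Mul(7, Pow(18, -1), Add(-2, 0)), 15), 2) = Pow(Add(Mul(7, Rational(1, 18), -2), 15), 2) = Pow(Add(Rational(-7, 9), 15), 2) = Pow(Rational(128, 9), 2) = Rational(16384, 81) ≈ 202.27)
Add(-450, Mul(I, M)) = Add(-450, Mul(Rational(16384, 81), -1001)) = Add(-450, Rational(-16400384, 81)) = Rational(-16436834, 81)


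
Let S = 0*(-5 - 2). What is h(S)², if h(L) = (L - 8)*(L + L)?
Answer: 0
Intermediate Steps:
S = 0 (S = 0*(-7) = 0)
h(L) = 2*L*(-8 + L) (h(L) = (-8 + L)*(2*L) = 2*L*(-8 + L))
h(S)² = (2*0*(-8 + 0))² = (2*0*(-8))² = 0² = 0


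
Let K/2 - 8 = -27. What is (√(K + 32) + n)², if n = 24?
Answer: (24 + I*√6)² ≈ 570.0 + 117.58*I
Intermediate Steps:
K = -38 (K = 16 + 2*(-27) = 16 - 54 = -38)
(√(K + 32) + n)² = (√(-38 + 32) + 24)² = (√(-6) + 24)² = (I*√6 + 24)² = (24 + I*√6)²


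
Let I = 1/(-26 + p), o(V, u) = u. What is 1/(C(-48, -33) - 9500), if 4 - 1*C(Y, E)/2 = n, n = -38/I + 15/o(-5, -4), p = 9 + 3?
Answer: -2/21097 ≈ -9.4800e-5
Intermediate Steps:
p = 12
I = -1/14 (I = 1/(-26 + 12) = 1/(-14) = -1/14 ≈ -0.071429)
n = 2113/4 (n = -38/(-1/14) + 15/(-4) = -38*(-14) + 15*(-1/4) = 532 - 15/4 = 2113/4 ≈ 528.25)
C(Y, E) = -2097/2 (C(Y, E) = 8 - 2*2113/4 = 8 - 2113/2 = -2097/2)
1/(C(-48, -33) - 9500) = 1/(-2097/2 - 9500) = 1/(-21097/2) = -2/21097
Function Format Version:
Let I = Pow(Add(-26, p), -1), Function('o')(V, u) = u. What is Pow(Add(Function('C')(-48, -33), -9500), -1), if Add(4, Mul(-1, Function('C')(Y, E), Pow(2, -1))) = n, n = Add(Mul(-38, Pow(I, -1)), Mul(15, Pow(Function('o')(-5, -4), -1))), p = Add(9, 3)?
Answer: Rational(-2, 21097) ≈ -9.4800e-5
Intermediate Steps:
p = 12
I = Rational(-1, 14) (I = Pow(Add(-26, 12), -1) = Pow(-14, -1) = Rational(-1, 14) ≈ -0.071429)
n = Rational(2113, 4) (n = Add(Mul(-38, Pow(Rational(-1, 14), -1)), Mul(15, Pow(-4, -1))) = Add(Mul(-38, -14), Mul(15, Rational(-1, 4))) = Add(532, Rational(-15, 4)) = Rational(2113, 4) ≈ 528.25)
Function('C')(Y, E) = Rational(-2097, 2) (Function('C')(Y, E) = Add(8, Mul(-2, Rational(2113, 4))) = Add(8, Rational(-2113, 2)) = Rational(-2097, 2))
Pow(Add(Function('C')(-48, -33), -9500), -1) = Pow(Add(Rational(-2097, 2), -9500), -1) = Pow(Rational(-21097, 2), -1) = Rational(-2, 21097)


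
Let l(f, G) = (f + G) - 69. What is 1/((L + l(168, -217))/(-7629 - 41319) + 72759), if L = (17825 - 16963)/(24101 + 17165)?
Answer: 336648028/24494174680673 ≈ 1.3744e-5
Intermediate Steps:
L = 431/20633 (L = 862/41266 = 862*(1/41266) = 431/20633 ≈ 0.020889)
l(f, G) = -69 + G + f (l(f, G) = (G + f) - 69 = -69 + G + f)
1/((L + l(168, -217))/(-7629 - 41319) + 72759) = 1/((431/20633 + (-69 - 217 + 168))/(-7629 - 41319) + 72759) = 1/((431/20633 - 118)/(-48948) + 72759) = 1/(-2434263/20633*(-1/48948) + 72759) = 1/(811421/336648028 + 72759) = 1/(24494174680673/336648028) = 336648028/24494174680673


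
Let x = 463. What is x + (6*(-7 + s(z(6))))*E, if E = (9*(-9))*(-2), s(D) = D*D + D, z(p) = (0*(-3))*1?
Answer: -6341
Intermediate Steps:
z(p) = 0 (z(p) = 0*1 = 0)
s(D) = D + D**2 (s(D) = D**2 + D = D + D**2)
E = 162 (E = -81*(-2) = 162)
x + (6*(-7 + s(z(6))))*E = 463 + (6*(-7 + 0*(1 + 0)))*162 = 463 + (6*(-7 + 0*1))*162 = 463 + (6*(-7 + 0))*162 = 463 + (6*(-7))*162 = 463 - 42*162 = 463 - 6804 = -6341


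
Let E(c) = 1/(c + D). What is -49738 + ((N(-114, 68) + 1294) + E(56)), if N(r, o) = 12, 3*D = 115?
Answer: -13706253/283 ≈ -48432.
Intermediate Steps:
D = 115/3 (D = (⅓)*115 = 115/3 ≈ 38.333)
E(c) = 1/(115/3 + c) (E(c) = 1/(c + 115/3) = 1/(115/3 + c))
-49738 + ((N(-114, 68) + 1294) + E(56)) = -49738 + ((12 + 1294) + 3/(115 + 3*56)) = -49738 + (1306 + 3/(115 + 168)) = -49738 + (1306 + 3/283) = -49738 + 369601/283 = -13706253/283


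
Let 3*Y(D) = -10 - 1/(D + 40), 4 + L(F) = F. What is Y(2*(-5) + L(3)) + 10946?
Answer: 317337/29 ≈ 10943.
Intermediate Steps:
L(F) = -4 + F
Y(D) = -10/3 - 1/(3*(40 + D)) (Y(D) = (-10 - 1/(D + 40))/3 = (-10 - 1/(40 + D))/3 = -10/3 - 1/(3*(40 + D)))
Y(2*(-5) + L(3)) + 10946 = (-401 - 10*(2*(-5) + (-4 + 3)))/(3*(40 + (2*(-5) + (-4 + 3)))) + 10946 = (-401 - 10*(-10 - 1))/(3*(40 + (-10 - 1))) + 10946 = (-401 - 10*(-11))/(3*(40 - 11)) + 10946 = (⅓)*(-401 + 110)/29 + 10946 = (⅓)*(1/29)*(-291) + 10946 = -97/29 + 10946 = 317337/29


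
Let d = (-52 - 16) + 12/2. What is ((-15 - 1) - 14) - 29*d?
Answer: 1768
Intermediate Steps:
d = -62 (d = -68 + 12*(½) = -68 + 6 = -62)
((-15 - 1) - 14) - 29*d = ((-15 - 1) - 14) - 29*(-62) = (-16 - 14) + 1798 = -30 + 1798 = 1768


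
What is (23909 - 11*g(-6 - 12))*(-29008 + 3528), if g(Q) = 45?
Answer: -596588720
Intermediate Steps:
(23909 - 11*g(-6 - 12))*(-29008 + 3528) = (23909 - 11*45)*(-29008 + 3528) = (23909 - 495)*(-25480) = 23414*(-25480) = -596588720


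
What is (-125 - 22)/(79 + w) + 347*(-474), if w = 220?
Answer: -49179069/299 ≈ -1.6448e+5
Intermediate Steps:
(-125 - 22)/(79 + w) + 347*(-474) = (-125 - 22)/(79 + 220) + 347*(-474) = -147/299 - 164478 = -49179069/299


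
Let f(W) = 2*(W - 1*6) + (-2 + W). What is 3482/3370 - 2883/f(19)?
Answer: -4782992/72455 ≈ -66.013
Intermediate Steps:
f(W) = -14 + 3*W (f(W) = 2*(W - 6) + (-2 + W) = 2*(-6 + W) + (-2 + W) = (-12 + 2*W) + (-2 + W) = -14 + 3*W)
3482/3370 - 2883/f(19) = 3482/3370 - 2883/(-14 + 3*19) = 3482*(1/3370) - 2883/(-14 + 57) = 1741/1685 - 2883/43 = -4782992/72455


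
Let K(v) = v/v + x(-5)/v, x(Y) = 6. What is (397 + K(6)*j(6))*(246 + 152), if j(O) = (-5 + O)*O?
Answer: 162782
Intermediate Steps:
K(v) = 1 + 6/v (K(v) = v/v + 6/v = 1 + 6/v)
j(O) = O*(-5 + O)
(397 + K(6)*j(6))*(246 + 152) = (397 + ((6 + 6)/6)*(6*(-5 + 6)))*(246 + 152) = (397 + ((1/6)*12)*(6*1))*398 = (397 + 2*6)*398 = (397 + 12)*398 = 409*398 = 162782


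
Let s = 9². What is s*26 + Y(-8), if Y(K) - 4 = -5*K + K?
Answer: 2142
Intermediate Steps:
s = 81
Y(K) = 4 - 4*K (Y(K) = 4 + (-5*K + K) = 4 - 4*K)
s*26 + Y(-8) = 81*26 + (4 - 4*(-8)) = 2106 + (4 + 32) = 2106 + 36 = 2142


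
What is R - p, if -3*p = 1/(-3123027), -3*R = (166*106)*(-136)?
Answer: 7473578500511/9369081 ≈ 7.9769e+5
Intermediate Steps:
R = 2393056/3 (R = -166*106*(-136)/3 = -17596*(-136)/3 = -⅓*(-2393056) = 2393056/3 ≈ 7.9769e+5)
p = 1/9369081 (p = -⅓/(-3123027) = -⅓*(-1/3123027) = 1/9369081 ≈ 1.0673e-7)
R - p = 2393056/3 - 1*1/9369081 = 2393056/3 - 1/9369081 = 7473578500511/9369081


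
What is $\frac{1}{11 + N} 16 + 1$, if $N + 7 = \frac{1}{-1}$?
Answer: $\frac{19}{3} \approx 6.3333$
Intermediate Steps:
$N = -8$ ($N = -7 + \frac{1}{-1} = -7 - 1 = -8$)
$\frac{1}{11 + N} 16 + 1 = \frac{1}{11 - 8} \cdot 16 + 1 = \frac{1}{3} \cdot 16 + 1 = \frac{16}{3} + 1 = \frac{19}{3}$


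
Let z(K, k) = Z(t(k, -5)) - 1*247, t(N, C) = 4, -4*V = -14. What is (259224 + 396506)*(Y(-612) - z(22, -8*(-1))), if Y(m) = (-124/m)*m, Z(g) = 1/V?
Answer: 563272070/7 ≈ 8.0467e+7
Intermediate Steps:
V = 7/2 (V = -1/4*(-14) = 7/2 ≈ 3.5000)
Z(g) = 2/7 (Z(g) = 1/(7/2) = 2/7)
z(K, k) = -1727/7 (z(K, k) = 2/7 - 1*247 = 2/7 - 247 = -1727/7)
Y(m) = -124
(259224 + 396506)*(Y(-612) - z(22, -8*(-1))) = (259224 + 396506)*(-124 - 1*(-1727/7)) = 655730*(-124 + 1727/7) = 655730*(859/7) = 563272070/7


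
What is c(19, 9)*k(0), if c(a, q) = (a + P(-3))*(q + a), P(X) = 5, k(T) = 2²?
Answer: 2688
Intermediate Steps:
k(T) = 4
c(a, q) = (5 + a)*(a + q) (c(a, q) = (a + 5)*(q + a) = (5 + a)*(a + q))
c(19, 9)*k(0) = (19² + 5*19 + 5*9 + 19*9)*4 = (361 + 95 + 45 + 171)*4 = 672*4 = 2688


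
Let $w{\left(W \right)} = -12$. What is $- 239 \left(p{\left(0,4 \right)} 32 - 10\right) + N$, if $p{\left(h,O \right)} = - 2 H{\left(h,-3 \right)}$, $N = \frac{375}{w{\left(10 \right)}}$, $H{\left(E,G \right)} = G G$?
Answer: $\frac{560091}{4} \approx 1.4002 \cdot 10^{5}$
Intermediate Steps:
$H{\left(E,G \right)} = G^{2}$
$N = - \frac{125}{4}$ ($N = \frac{375}{-12} = 375 \left(- \frac{1}{12}\right) = - \frac{125}{4} \approx -31.25$)
$p{\left(h,O \right)} = -18$ ($p{\left(h,O \right)} = - 2 \left(-3\right)^{2} = \left(-2\right) 9 = -18$)
$- 239 \left(p{\left(0,4 \right)} 32 - 10\right) + N = - 239 \left(\left(-18\right) 32 - 10\right) - \frac{125}{4} = - 239 \left(-576 - 10\right) - \frac{125}{4} = \left(-239\right) \left(-586\right) - \frac{125}{4} = 140054 - \frac{125}{4} = \frac{560091}{4}$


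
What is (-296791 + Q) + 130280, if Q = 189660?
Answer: 23149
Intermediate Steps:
(-296791 + Q) + 130280 = (-296791 + 189660) + 130280 = -107131 + 130280 = 23149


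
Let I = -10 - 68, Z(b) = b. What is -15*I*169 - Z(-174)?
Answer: 197904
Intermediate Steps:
I = -78
-15*I*169 - Z(-174) = -15*(-78)*169 - 1*(-174) = 1170*169 + 174 = 197730 + 174 = 197904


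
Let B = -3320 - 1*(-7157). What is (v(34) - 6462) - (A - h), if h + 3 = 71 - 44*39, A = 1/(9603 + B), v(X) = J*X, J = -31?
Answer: -123164161/13440 ≈ -9164.0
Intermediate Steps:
B = 3837 (B = -3320 + 7157 = 3837)
v(X) = -31*X
A = 1/13440 (A = 1/(9603 + 3837) = 1/13440 ≈ 7.4405e-5)
h = -1648 (h = -3 + (71 - 44*39) = -3 + (71 - 1716) = -3 - 1645 = -1648)
(v(34) - 6462) - (A - h) = (-31*34 - 6462) - (1/13440 - 1*(-1648)) = (-1054 - 6462) - (1/13440 + 1648) = -7516 - 1*22149121/13440 = -7516 - 22149121/13440 = -123164161/13440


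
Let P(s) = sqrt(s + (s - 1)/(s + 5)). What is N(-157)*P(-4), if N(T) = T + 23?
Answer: -402*I ≈ -402.0*I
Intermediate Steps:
P(s) = sqrt(s + (-1 + s)/(5 + s))
N(T) = 23 + T
N(-157)*P(-4) = (23 - 157)*sqrt((-1 - 4 - 4*(5 - 4))/(5 - 4)) = -134*sqrt(-1 - 4 - 4*1) = -134*sqrt(-1 - 4 - 4) = -134*3*I = -402*I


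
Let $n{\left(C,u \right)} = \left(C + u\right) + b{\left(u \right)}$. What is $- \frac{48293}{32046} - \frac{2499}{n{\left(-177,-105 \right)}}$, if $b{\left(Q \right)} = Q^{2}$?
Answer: $- \frac{28518793}{16393818} \approx -1.7396$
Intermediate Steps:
$n{\left(C,u \right)} = C + u + u^{2}$ ($n{\left(C,u \right)} = \left(C + u\right) + u^{2} = C + u + u^{2}$)
$- \frac{48293}{32046} - \frac{2499}{n{\left(-177,-105 \right)}} = - \frac{48293}{32046} - \frac{2499}{-177 - 105 + \left(-105\right)^{2}} = \left(-48293\right) \frac{1}{32046} - \frac{2499}{-177 - 105 + 11025} = - \frac{6899}{4578} - \frac{2499}{10743} = - \frac{6899}{4578} - \frac{833}{3581} = - \frac{28518793}{16393818}$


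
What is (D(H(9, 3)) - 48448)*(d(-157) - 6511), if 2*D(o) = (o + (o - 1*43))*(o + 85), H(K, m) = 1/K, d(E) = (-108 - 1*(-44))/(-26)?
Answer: 26501095921/81 ≈ 3.2717e+8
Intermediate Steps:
d(E) = 32/13 (d(E) = (-108 + 44)*(-1/26) = -64*(-1/26) = 32/13)
D(o) = (-43 + 2*o)*(85 + o)/2 (D(o) = ((o + (o - 1*43))*(o + 85))/2 = ((o + (o - 43))*(85 + o))/2 = ((o + (-43 + o))*(85 + o))/2 = ((-43 + 2*o)*(85 + o))/2 = (-43 + 2*o)*(85 + o)/2)
(D(H(9, 3)) - 48448)*(d(-157) - 6511) = ((-3655/2 + (1/9)**2 + (127/2)/9) - 48448)*(32/13 - 6511) = ((-3655/2 + (1/9)**2 + (127/2)*(1/9)) - 48448)*(-84611/13) = ((-3655/2 + 1/81 + 127/18) - 48448)*(-84611/13) = (-147455/81 - 48448)*(-84611/13) = -4071743/81*(-84611/13) = 26501095921/81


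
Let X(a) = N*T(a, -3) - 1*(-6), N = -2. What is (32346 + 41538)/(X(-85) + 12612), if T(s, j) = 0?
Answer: 12314/2103 ≈ 5.8554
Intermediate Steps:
X(a) = 6 (X(a) = -2*0 - 1*(-6) = 0 + 6 = 6)
(32346 + 41538)/(X(-85) + 12612) = (32346 + 41538)/(6 + 12612) = 73884/12618 = 73884*(1/12618) = 12314/2103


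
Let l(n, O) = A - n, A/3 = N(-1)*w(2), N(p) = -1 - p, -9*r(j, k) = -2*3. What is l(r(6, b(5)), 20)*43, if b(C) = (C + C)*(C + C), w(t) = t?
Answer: -86/3 ≈ -28.667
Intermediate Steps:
b(C) = 4*C² (b(C) = (2*C)*(2*C) = 4*C²)
r(j, k) = ⅔ (r(j, k) = -(-2)*3/9 = -⅑*(-6) = ⅔)
A = 0 (A = 3*((-1 - 1*(-1))*2) = 3*((-1 + 1)*2) = 3*(0*2) = 3*0 = 0)
l(n, O) = -n (l(n, O) = 0 - n = -n)
l(r(6, b(5)), 20)*43 = -1*⅔*43 = -⅔*43 = -86/3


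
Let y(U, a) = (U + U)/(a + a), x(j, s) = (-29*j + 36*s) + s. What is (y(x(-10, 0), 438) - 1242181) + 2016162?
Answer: 169501984/219 ≈ 7.7398e+5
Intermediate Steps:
x(j, s) = -29*j + 37*s
y(U, a) = U/a (y(U, a) = (2*U)/((2*a)) = (2*U)*(1/(2*a)) = U/a)
(y(x(-10, 0), 438) - 1242181) + 2016162 = ((-29*(-10) + 37*0)/438 - 1242181) + 2016162 = ((290 + 0)*(1/438) - 1242181) + 2016162 = (290*(1/438) - 1242181) + 2016162 = (145/219 - 1242181) + 2016162 = -272037494/219 + 2016162 = 169501984/219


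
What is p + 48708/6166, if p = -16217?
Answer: -49972657/3083 ≈ -16209.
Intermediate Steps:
p + 48708/6166 = -16217 + 48708/6166 = -16217 + 48708*(1/6166) = -16217 + 24354/3083 = -49972657/3083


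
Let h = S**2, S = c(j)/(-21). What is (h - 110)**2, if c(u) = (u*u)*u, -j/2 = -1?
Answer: 2347014916/194481 ≈ 12068.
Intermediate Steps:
j = 2 (j = -2*(-1) = 2)
c(u) = u**3 (c(u) = u**2*u = u**3)
S = -8/21 (S = 2**3/(-21) = 8*(-1/21) = -8/21 ≈ -0.38095)
h = 64/441 (h = (-8/21)**2 = 64/441 ≈ 0.14512)
(h - 110)**2 = (64/441 - 110)**2 = (-48446/441)**2 = 2347014916/194481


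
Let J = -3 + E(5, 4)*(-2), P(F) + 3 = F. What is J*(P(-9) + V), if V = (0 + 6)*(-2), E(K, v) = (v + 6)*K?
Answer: 2472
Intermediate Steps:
P(F) = -3 + F
E(K, v) = K*(6 + v) (E(K, v) = (6 + v)*K = K*(6 + v))
J = -103 (J = -3 + (5*(6 + 4))*(-2) = -3 + (5*10)*(-2) = -3 + 50*(-2) = -3 - 100 = -103)
V = -12 (V = 6*(-2) = -12)
J*(P(-9) + V) = -103*((-3 - 9) - 12) = -103*(-12 - 12) = -103*(-24) = 2472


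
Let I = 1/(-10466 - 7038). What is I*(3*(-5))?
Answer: 15/17504 ≈ 0.00085695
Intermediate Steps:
I = -1/17504 (I = 1/(-17504) = -1/17504 ≈ -5.7130e-5)
I*(3*(-5)) = -3*(-5)/17504 = -1/17504*(-15) = 15/17504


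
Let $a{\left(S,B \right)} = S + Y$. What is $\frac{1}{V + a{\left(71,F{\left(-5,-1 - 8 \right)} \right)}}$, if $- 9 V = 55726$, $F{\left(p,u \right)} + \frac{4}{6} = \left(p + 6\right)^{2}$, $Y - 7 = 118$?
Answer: $- \frac{9}{53962} \approx -0.00016678$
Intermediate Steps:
$Y = 125$ ($Y = 7 + 118 = 125$)
$F{\left(p,u \right)} = - \frac{2}{3} + \left(6 + p\right)^{2}$ ($F{\left(p,u \right)} = - \frac{2}{3} + \left(p + 6\right)^{2} = - \frac{2}{3} + \left(6 + p\right)^{2}$)
$V = - \frac{55726}{9}$ ($V = \left(- \frac{1}{9}\right) 55726 = - \frac{55726}{9} \approx -6191.8$)
$a{\left(S,B \right)} = 125 + S$ ($a{\left(S,B \right)} = S + 125 = 125 + S$)
$\frac{1}{V + a{\left(71,F{\left(-5,-1 - 8 \right)} \right)}} = \frac{1}{- \frac{55726}{9} + \left(125 + 71\right)} = \frac{1}{- \frac{55726}{9} + 196} = \frac{1}{- \frac{53962}{9}} = - \frac{9}{53962}$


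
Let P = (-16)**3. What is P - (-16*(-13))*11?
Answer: -6384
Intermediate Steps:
P = -4096
P - (-16*(-13))*11 = -4096 - (-16*(-13))*11 = -4096 - 208*11 = -4096 - 1*2288 = -4096 - 2288 = -6384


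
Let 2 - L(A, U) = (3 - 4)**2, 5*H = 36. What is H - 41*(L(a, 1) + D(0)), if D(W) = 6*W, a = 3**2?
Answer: -169/5 ≈ -33.800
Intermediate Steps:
H = 36/5 (H = (1/5)*36 = 36/5 ≈ 7.2000)
a = 9
L(A, U) = 1 (L(A, U) = 2 - (3 - 4)**2 = 2 - 1*(-1)**2 = 2 - 1*1 = 2 - 1 = 1)
H - 41*(L(a, 1) + D(0)) = 36/5 - 41*(1 + 6*0) = 36/5 - 41*(1 + 0) = 36/5 - 41*1 = 36/5 - 41 = -169/5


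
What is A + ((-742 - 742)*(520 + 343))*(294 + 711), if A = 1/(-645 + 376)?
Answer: -346228678741/269 ≈ -1.2871e+9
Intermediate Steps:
A = -1/269 (A = 1/(-269) = -1/269 ≈ -0.0037175)
A + ((-742 - 742)*(520 + 343))*(294 + 711) = -1/269 + ((-742 - 742)*(520 + 343))*(294 + 711) = -1/269 - 1484*863*1005 = -1/269 - 1280692*1005 = -1/269 - 1287095460 = -346228678741/269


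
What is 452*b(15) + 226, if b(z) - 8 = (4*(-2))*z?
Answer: -50398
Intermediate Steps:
b(z) = 8 - 8*z (b(z) = 8 + (4*(-2))*z = 8 - 8*z)
452*b(15) + 226 = 452*(8 - 8*15) + 226 = 452*(8 - 120) + 226 = 452*(-112) + 226 = -50624 + 226 = -50398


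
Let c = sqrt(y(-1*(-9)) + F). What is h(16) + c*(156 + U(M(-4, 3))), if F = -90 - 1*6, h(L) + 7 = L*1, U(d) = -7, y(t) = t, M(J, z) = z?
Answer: 9 + 149*I*sqrt(87) ≈ 9.0 + 1389.8*I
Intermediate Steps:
h(L) = -7 + L (h(L) = -7 + L*1 = -7 + L)
F = -96 (F = -90 - 6 = -96)
c = I*sqrt(87) (c = sqrt(-1*(-9) - 96) = sqrt(9 - 96) = sqrt(-87) = I*sqrt(87) ≈ 9.3274*I)
h(16) + c*(156 + U(M(-4, 3))) = (-7 + 16) + (I*sqrt(87))*(156 - 7) = 9 + (I*sqrt(87))*149 = 9 + 149*I*sqrt(87)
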